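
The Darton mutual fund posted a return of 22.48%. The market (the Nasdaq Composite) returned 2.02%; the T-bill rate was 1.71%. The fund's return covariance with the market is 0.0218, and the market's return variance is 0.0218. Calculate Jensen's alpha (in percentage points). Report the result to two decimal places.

β = Cov / Var = 0.0218 / 0.0218 = 1.0000
E[R] = Rf + β(Rm − Rf) = 1.71% + 1.0000 × (2.02% − 1.71%) = 2.0200%
α = Rp − E[R] = 22.48% − 2.0200% = 20.4600

20.46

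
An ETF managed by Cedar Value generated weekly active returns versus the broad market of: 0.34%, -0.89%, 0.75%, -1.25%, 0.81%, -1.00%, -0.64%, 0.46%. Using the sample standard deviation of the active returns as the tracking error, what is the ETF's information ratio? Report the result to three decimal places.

-0.209

μ = (0.34 − 0.89 + 0.75 − 1.25 + 0.81 − 1 − 0.64 + 0.46) / 8 = -1.420 / 8 = -0.1775%
Σ(r − μ)² = (0.34 − (-0.1775))² + (-0.89 − (-0.1775))² + (0.75 − (-0.1775))² + … = 5.0580
sample σ = √(5.0580 / 7) = √0.7226 = 0.8501%
IR = μ / tracking error = -0.1775 / 0.8501 = -0.2088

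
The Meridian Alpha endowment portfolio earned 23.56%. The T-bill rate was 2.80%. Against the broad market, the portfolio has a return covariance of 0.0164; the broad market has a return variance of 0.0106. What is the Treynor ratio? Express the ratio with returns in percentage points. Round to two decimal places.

β = Cov / Var = 0.0164 / 0.0106 = 1.5472
Treynor = (Rp − Rf) / β = (23.56% − 2.80%) / 1.5472 = 20.76 / 1.5472 = 13.4178

13.42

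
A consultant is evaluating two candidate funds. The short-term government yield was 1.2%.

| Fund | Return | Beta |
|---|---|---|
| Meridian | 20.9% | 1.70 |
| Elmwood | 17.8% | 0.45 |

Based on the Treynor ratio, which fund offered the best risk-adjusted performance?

Meridian: Treynor = (20.9% − 1.2%) / 1.70 = 11.588
Elmwood: Treynor = (17.8% − 1.2%) / 0.45 = 36.889
Highest: Elmwood (36.889).

Elmwood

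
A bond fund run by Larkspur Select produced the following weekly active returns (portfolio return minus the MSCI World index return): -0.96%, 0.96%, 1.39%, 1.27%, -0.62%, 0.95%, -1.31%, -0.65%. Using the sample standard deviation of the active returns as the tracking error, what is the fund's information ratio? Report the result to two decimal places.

μ = (-0.96 + 0.96 + 1.39 + 1.27 − 0.62 + 0.95 − 1.31 − 0.65) / 8 = 0.1288%
Σ(r − μ)² = (-0.96 − 0.1288)² + (0.96 − 0.1288)² + … = 8.6811
σ = √[8.6811 / 7] = 1.1136%
IR = μ / tracking error = 0.1288 / 1.1136 = 0.1157

0.12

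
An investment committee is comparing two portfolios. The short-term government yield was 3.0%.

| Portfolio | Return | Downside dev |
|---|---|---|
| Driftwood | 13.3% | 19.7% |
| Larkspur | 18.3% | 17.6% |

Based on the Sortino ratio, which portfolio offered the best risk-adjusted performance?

Larkspur

Driftwood: Sortino ratio = (13.3% − 3.0%) / 19.7% = 0.523
Larkspur: Sortino ratio = (18.3% − 3.0%) / 17.6% = 0.869
Highest: Larkspur (0.869).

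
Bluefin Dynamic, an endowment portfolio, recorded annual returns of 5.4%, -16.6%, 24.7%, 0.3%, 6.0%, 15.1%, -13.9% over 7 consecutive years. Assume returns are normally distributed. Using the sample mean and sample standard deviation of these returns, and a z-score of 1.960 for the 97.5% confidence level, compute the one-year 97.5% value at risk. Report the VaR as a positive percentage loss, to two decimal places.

25.95

r̄ = (5.4 − 16.6 + 24.7 + 0.3 + 6 + 15.1 − 13.9) / 7 = 3.0000%
Sample σ = √[Σ(r − r̄)² / 6] = √[1309.1200 / 6] = √218.1867 = 14.7711%
VaR = −(r̄ − z·σ) = −(3.0000 − 1.960 × 14.7711) = −(-25.9514) = 25.9514%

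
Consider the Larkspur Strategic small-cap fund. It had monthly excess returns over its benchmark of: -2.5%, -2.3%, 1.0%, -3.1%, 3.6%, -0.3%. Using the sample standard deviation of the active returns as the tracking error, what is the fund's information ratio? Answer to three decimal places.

Mean return r̄ = -3.60 / 6 = -0.6000%
Σ(r − r̄)² = 33.0400; sample σ = √(33.0400/5) = 2.5706%
IR = r̄ / tracking error = -0.6000 / 2.5706 = -0.2334

-0.233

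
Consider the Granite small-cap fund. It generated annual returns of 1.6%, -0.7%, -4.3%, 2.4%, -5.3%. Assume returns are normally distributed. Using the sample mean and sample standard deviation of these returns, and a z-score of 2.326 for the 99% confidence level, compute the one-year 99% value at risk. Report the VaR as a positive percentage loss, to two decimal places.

r̄ = (1.6 − 0.7 − 4.3 + 2.4 − 5.3) / 5 = -1.2600%
Σ(r − r̄)² = 47.4520; sample σ = √(47.4520/4) = 3.4443%
VaR = −(r̄ − z·σ) = −(-1.2600 − 2.326 × 3.4443) = −(-9.2714) = 9.2714%

9.27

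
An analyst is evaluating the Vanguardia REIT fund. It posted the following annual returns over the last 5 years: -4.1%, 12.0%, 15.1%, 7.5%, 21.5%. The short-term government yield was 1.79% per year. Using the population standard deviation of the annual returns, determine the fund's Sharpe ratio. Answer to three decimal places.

Mean return r̄ = 52.00 / 5 = 10.4000%
Σ(r − r̄)² = 366.5200; population σ = √(366.5200/5) = 8.5618%
Sharpe = (r̄ − rf) / σ = (10.4000 − 1.79) / 8.5618 = 8.6100 / 8.5618 = 1.0056

1.006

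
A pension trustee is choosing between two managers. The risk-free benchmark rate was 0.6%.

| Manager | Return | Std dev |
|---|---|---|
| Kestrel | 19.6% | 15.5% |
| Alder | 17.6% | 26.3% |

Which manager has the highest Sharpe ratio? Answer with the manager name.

Kestrel: Sharpe ratio = (19.6% − 0.6%) / 15.5% = 1.226
Alder: Sharpe ratio = (17.6% − 0.6%) / 26.3% = 0.646
Highest: Kestrel (1.226).

Kestrel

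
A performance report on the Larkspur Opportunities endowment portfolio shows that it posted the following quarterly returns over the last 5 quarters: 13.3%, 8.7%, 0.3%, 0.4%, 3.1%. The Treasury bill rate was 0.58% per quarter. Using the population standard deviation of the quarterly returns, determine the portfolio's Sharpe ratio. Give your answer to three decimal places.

0.901

r̄ = (13.3 + 8.7 + 0.3 + 0.4 + 3.1) / 5 = 25.80 / 5 = 5.1600%
Population σ = √[Σ(r − r̄)² / 5] = √[129.3120 / 5] = √25.8624 = 5.0855%
Sharpe = (r̄ − rf) / σ = (5.1600 − 0.58) / 5.0855 = 4.5800 / 5.0855 = 0.9006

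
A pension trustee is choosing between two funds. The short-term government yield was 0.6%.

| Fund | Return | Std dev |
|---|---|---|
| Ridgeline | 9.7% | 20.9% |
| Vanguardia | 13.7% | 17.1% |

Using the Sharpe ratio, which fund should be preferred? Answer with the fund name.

Vanguardia

Ridgeline: Sharpe ratio = (9.7% − 0.6%) / 20.9% = 0.435
Vanguardia: Sharpe ratio = (13.7% − 0.6%) / 17.1% = 0.766
Highest: Vanguardia (0.766).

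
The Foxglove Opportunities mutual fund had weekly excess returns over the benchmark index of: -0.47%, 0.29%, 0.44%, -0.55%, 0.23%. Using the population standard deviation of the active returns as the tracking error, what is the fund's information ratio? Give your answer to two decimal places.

-0.03

r̄ = (-0.47 + 0.29 + 0.44 − 0.55 + 0.23) / 5 = -0.060 / 5 = -0.0120%
Population σ = √[Σ(r − r̄)² / 5] = √[0.8533 / 5] = √0.1707 = 0.4132%
IR = r̄ / tracking error = -0.0120 / 0.4132 = -0.0290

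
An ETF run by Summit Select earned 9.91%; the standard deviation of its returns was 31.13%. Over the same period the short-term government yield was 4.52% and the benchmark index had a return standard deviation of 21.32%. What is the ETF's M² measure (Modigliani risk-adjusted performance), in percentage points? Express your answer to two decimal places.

Sharpe = (Rp − Rf) / σp = (9.91% − 4.52%) / 31.13% = 0.1731
M² = Rf + Sharpe × σm = 4.52% + 0.1731 × 21.32% = 8.2105%

8.21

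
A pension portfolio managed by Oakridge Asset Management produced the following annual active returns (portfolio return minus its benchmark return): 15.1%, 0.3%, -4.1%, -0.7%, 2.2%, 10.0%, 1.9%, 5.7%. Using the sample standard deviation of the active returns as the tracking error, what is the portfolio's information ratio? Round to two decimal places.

r̄ = (15.1 + 0.3 − 4.1 − 0.7 + 2.2 + 10 + 1.9 + 5.7) / 8 = 3.8000%
Sample σ = √[Σ(r − r̄)² / 7] = √[270.8200 / 7] = √38.6886 = 6.2200%
IR = r̄ / tracking error = 3.8000 / 6.2200 = 0.6109

0.61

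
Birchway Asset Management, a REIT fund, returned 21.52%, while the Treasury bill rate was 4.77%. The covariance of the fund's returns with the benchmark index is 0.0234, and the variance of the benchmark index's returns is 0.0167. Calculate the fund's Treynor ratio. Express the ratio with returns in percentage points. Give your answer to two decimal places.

11.95

β = Cov / Var = 0.0234 / 0.0167 = 1.4012
Treynor = (Rp − Rf) / β = (21.52% − 4.77%) / 1.4012 = 16.75 / 1.4012 = 11.9540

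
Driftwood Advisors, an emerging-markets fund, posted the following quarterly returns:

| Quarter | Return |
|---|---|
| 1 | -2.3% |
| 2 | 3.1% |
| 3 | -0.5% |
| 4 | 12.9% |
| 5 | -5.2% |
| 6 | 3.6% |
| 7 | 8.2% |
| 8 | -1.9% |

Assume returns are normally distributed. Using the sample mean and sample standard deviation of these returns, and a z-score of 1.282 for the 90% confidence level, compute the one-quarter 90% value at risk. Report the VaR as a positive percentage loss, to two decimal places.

μ = (-2.3 + 3.1 − 0.5 + 12.9 − 5.2 + 3.6 + 8.2 − 1.9) / 8 = 2.2375%
Σ(r − μ)² = 252.3588; sample σ = √(252.3588/7) = 6.0043%
VaR = −(μ − z·σ) = −(2.2375 − 1.282 × 6.0043) = −(-5.4600) = 5.4600%

5.46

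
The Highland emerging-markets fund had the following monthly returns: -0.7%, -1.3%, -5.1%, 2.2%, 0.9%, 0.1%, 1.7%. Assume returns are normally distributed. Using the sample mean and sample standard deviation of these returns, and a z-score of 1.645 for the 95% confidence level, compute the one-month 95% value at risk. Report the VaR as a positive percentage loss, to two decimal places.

4.35

Mean return r̄ = -2.20 / 7 = -0.3143%
Σ(r − r̄)² = 36.0486; sample σ = √(36.0486/6) = 2.4511%
VaR = −(r̄ − z·σ) = −(-0.3143 − 1.645 × 2.4511) = −(-4.3464) = 4.3464%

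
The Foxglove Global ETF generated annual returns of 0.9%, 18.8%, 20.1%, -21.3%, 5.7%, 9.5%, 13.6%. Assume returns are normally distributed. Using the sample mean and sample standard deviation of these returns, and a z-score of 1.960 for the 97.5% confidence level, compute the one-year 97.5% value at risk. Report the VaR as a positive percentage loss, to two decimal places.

20.96

r̄ = (0.9 + 18.8 + 20.1 − 21.3 + 5.7 + 9.5 + 13.6) / 7 = 47.30 / 7 = 6.7571%
Σ(r − r̄)² = (0.9 − 6.7571)² + (18.8 − 6.7571)² + … = 1200.0371
σ = √[1200.0371 / 6] = 14.1424%
VaR = −(r̄ − z·σ) = −(6.7571 − 1.960 × 14.1424) = −(-20.9620) = 20.9620%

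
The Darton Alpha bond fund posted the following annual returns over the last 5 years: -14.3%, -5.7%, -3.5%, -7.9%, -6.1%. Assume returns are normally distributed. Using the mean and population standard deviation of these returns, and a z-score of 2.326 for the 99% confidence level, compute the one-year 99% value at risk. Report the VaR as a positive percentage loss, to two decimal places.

16.05

Mean return μ = -37.50 / 5 = -7.5000%
Σ(r − μ)² = 67.6000; population σ = √(67.6000/5) = 3.6770%
VaR = −(μ − z·σ) = −(-7.5000 − 2.326 × 3.6770) = −(-16.0527) = 16.0527%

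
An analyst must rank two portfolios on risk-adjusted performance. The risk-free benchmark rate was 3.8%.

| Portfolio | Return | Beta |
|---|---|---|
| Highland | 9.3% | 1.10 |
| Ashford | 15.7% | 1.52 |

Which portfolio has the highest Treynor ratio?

Ashford

Highland: Treynor = (9.3% − 3.8%) / 1.10 = 5.000
Ashford: Treynor = (15.7% − 3.8%) / 1.52 = 7.829
Highest: Ashford (7.829).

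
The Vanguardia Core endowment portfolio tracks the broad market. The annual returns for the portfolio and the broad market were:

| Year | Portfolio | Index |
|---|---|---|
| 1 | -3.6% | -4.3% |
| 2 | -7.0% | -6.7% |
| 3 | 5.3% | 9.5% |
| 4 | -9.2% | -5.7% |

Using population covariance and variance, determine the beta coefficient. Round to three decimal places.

r̄p = -3.6250%,  r̄m = -1.8000%
Cov = Σ(rp − r̄p)(rm − r̄m) / 4 = 34.7675
Var(rm) = Σ(rm − r̄m)² / 4 = 43.2900
β = Cov / Var = 34.7675 / 43.2900 = 0.8031

0.803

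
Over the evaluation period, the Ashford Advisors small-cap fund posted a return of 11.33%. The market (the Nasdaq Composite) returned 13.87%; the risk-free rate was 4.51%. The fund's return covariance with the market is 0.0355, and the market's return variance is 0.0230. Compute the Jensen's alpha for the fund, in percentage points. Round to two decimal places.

-7.63

β = Cov / Var = 0.0355 / 0.0230 = 1.5435
E[R] = Rf + β(Rm − Rf) = 4.51% + 1.5435 × (13.87% − 4.51%) = 18.9572%
α = Rp − E[R] = 11.33% − 18.9572% = -7.6272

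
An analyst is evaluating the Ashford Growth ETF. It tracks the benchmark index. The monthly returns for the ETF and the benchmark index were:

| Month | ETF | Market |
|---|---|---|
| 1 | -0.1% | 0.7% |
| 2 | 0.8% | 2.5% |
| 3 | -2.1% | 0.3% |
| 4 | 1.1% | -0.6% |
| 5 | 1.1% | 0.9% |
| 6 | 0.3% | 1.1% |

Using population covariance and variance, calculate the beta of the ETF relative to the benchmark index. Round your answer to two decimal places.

r̄p = 0.1833%,  r̄m = 0.8167%
Cov = Σ(rp − r̄p)(rm − r̄m) / 6 = 0.1769
Var(rm) = Σ(rm − r̄m)² / 6 = 0.8681
β = Cov / Var = 0.1769 / 0.8681 = 0.2038

0.20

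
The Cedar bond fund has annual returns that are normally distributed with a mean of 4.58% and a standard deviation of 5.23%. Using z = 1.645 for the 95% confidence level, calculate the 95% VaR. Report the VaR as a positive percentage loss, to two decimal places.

VaR (as % loss) = −(μ − z·σ) = −(4.58% − 1.645 × 5.23%) = −(-4.02335%) = 4.02335%

4.02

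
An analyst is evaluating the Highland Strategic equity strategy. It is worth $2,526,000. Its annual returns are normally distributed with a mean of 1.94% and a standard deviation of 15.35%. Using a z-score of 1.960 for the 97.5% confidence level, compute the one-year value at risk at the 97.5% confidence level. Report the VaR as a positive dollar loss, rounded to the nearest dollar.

Return at the 97.5% tail: μ − z·σ = 1.94% − 1.960 × 15.35% = 1.94 − 30.0860 = -28.1460%
VaR = −(-28.1460%) × $2,526,000 = 28.1460% × $2,526,000 = $710,968

$710,968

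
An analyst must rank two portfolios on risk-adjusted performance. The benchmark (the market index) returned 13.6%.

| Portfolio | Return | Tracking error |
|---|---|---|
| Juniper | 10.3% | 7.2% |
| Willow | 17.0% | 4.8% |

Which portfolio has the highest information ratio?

Willow

Juniper: IR = (10.3% − 13.6%) / 7.2% = -0.458
Willow: IR = (17.0% − 13.6%) / 4.8% = 0.708
Highest: Willow (0.708).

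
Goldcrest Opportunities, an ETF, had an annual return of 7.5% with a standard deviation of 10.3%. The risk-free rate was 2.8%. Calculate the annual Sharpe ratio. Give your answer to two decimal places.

Sharpe = (Rp − Rf) / σp = (7.5% − 2.8%) / 10.3% = 4.70% / 10.3% = 0.4563

0.46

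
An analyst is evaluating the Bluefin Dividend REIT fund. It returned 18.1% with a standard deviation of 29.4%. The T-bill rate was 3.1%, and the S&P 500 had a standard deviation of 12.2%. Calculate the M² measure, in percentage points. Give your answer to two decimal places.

9.32

Sharpe = (Rp − Rf) / σp = (18.1% − 3.1%) / 29.4% = 0.5102
M² = Rf + Sharpe × σm = 3.1% + 0.5102 × 12.2% = 9.3244%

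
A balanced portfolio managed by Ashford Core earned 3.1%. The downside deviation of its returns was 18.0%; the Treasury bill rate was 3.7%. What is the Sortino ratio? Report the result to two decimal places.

-0.03

Sortino = (Rp − Rf) / σd = (3.1% − 3.7%) / 18.0% = -0.60% / 18.0% = -0.0333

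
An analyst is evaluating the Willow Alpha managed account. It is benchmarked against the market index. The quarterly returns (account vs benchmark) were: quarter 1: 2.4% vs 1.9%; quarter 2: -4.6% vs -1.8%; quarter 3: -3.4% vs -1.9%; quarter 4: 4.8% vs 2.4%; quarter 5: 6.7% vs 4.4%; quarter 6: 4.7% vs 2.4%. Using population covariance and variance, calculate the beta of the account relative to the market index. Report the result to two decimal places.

r̄p = 1.7667%,  r̄m = 1.2333%
Cov = Σ(rp − r̄p)(rm − r̄m) / 6 = 9.7511
Var(rm) = Σ(rm − r̄m)² / 6 = 5.3689
β = Cov / Var = 9.7511 / 5.3689 = 1.8162

1.82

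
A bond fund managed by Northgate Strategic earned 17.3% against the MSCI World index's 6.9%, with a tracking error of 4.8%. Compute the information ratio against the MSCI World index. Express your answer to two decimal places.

IR = (Rp − Rb) / TE = (17.3% − 6.9%) / 4.8% = 10.40% / 4.8% = 2.1667

2.17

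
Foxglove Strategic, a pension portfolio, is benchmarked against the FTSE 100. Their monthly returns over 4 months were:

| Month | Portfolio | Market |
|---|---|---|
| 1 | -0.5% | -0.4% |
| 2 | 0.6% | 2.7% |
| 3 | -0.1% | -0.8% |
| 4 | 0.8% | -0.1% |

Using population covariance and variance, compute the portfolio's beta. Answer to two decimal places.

0.20

r̄p = 0.2000%,  r̄m = 0.3500%
Cov = Σ(rp − r̄p)(rm − r̄m) / 4 = 0.3850
Var(rm) = Σ(rm − r̄m)² / 4 = 1.9025
β = Cov / Var = 0.3850 / 1.9025 = 0.2024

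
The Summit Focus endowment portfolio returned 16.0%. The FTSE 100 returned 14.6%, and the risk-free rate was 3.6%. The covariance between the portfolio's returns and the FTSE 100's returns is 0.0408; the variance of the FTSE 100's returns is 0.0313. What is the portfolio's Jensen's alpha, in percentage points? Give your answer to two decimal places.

β = Cov / Var = 0.0408 / 0.0313 = 1.3035
E[R] = Rf + β(Rm − Rf) = 3.6% + 1.3035 × (14.6% − 3.6%) = 17.9385%
α = Rp − E[R] = 16.0% − 17.9385% = -1.9385

-1.94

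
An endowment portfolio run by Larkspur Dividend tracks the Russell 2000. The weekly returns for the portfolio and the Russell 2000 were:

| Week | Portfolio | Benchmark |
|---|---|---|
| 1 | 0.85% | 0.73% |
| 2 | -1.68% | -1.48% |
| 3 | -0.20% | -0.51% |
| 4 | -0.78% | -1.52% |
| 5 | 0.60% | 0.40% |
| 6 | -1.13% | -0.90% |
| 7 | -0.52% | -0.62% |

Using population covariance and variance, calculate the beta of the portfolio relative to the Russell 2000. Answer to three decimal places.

r̄p = -0.4086%,  r̄m = -0.5571%
Cov = Σ(rp − r̄p)(rm − r̄m) / 7 = 0.6258
Var(rm) = Σ(rm − r̄m)² / 7 = 0.6393
β = Cov / Var = 0.6258 / 0.6393 = 0.9789

0.979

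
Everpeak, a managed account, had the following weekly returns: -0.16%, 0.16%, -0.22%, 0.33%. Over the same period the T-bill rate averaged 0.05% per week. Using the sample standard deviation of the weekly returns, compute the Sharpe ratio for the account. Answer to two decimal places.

-0.09

μ = (-0.16 + 0.16 − 0.22 + 0.33) / 4 = 0.110 / 4 = 0.0275%
Sample std dev = √[0.2055 / 3] = 0.2617%
Sharpe = (μ − rf) / σ = (0.0275 − 0.05) / 0.2617 = -0.0225 / 0.2617 = -0.0860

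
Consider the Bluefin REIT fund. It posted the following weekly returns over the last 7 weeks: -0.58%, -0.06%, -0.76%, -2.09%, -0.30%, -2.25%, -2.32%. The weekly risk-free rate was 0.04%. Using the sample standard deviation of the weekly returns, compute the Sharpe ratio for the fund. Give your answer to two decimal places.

r̄ = (-0.58 − 0.06 − 0.76 − 2.09 − 0.3 − 2.25 − 2.32) / 7 = -8.360 / 7 = -1.1943%
Σ(r − r̄)² = (-0.58 − (-1.1943))² + (-0.06 − (-1.1943))² + … = 5.8364
σ = √[5.8364 / 6] = 0.9863%
Sharpe = (r̄ − rf) / σ = (-1.1943 − 0.04) / 0.9863 = -1.2343 / 0.9863 = -1.2514

-1.25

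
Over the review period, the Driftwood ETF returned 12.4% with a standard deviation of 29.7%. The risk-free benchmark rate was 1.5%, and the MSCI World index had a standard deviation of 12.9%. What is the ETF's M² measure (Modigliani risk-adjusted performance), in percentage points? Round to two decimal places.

Sharpe = (Rp − Rf) / σp = (12.4% − 1.5%) / 29.7% = 0.3670
M² = Rf + Sharpe × σm = 1.5% + 0.3670 × 12.9% = 6.2343%

6.23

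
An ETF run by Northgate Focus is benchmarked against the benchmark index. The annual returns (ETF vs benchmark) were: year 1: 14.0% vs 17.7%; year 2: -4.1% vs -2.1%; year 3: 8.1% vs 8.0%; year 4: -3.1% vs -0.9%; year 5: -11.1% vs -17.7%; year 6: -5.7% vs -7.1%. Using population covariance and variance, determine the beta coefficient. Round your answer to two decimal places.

r̄p = -0.3167%,  r̄m = -0.3500%
Cov = Σ(rp − r̄p)(rm − r̄m) / 6 = 93.3792
Var(rm) = Σ(rm − r̄m)² / 6 = 124.2458
β = Cov / Var = 93.3792 / 124.2458 = 0.7516

0.75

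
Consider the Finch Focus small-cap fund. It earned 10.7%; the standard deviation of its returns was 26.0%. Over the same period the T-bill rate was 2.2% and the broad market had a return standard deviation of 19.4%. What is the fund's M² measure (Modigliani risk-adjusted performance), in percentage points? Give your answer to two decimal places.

Sharpe = (Rp − Rf) / σp = (10.7% − 2.2%) / 26.0% = 0.3269
M² = Rf + Sharpe × σm = 2.2% + 0.3269 × 19.4% = 8.5419%

8.54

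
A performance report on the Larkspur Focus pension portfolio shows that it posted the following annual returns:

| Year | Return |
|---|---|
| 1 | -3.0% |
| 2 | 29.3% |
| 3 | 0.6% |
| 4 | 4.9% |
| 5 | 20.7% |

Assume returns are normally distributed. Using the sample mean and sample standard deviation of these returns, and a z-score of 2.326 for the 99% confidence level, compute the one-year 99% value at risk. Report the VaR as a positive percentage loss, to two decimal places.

21.75

r̄ = (-3 + 29.3 + 0.6 + 4.9 + 20.7) / 5 = 52.50 / 5 = 10.5000%
Sample σ = √[Σ(r − r̄)² / 4] = √[769.1000 / 4] = √192.2750 = 13.8663%
VaR = −(r̄ − z·σ) = −(10.5000 − 2.326 × 13.8663) = −(-21.7530) = 21.7530%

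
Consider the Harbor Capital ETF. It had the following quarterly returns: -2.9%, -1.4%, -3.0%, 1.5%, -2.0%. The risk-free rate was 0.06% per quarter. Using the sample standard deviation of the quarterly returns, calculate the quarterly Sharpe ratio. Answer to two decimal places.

r̄ = (-2.9 − 1.4 − 3 + 1.5 − 2) / 5 = -1.5600%
Σ(r − r̄)² = 13.4520; sample σ = √(13.4520/4) = 1.8338%
Sharpe = (r̄ − rf) / σ = (-1.5600 − 0.06) / 1.8338 = -1.6200 / 1.8338 = -0.8834

-0.88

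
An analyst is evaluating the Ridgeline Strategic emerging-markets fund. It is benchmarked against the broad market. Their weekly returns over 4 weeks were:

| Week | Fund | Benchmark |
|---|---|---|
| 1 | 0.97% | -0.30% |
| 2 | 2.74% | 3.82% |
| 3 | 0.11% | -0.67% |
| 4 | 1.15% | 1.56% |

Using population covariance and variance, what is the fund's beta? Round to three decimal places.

0.505

r̄p = 1.2425%,  r̄m = 1.1025%
Cov = Σ(rp − r̄p)(rm − r̄m) / 4 = 1.6042
Var(rm) = Σ(rm − r̄m)² / 4 = 3.1757
β = Cov / Var = 1.6042 / 3.1757 = 0.5051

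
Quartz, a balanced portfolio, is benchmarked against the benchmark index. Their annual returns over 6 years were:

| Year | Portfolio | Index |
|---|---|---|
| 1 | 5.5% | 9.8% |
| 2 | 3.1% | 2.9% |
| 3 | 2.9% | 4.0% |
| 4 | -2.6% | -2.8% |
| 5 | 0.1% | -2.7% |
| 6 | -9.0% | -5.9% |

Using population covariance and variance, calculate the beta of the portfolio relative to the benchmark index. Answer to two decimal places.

0.81

r̄p = 0.0000%,  r̄m = 0.8833%
Cov = Σ(rp − r̄p)(rm − r̄m) / 6 = 22.4333
Var(rm) = Σ(rm − r̄m)² / 6 = 27.6181
β = Cov / Var = 22.4333 / 27.6181 = 0.8123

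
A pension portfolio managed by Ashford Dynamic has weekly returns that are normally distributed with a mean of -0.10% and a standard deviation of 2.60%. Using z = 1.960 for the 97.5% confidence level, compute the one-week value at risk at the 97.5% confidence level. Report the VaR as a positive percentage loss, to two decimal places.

VaR (as % loss) = −(μ − z·σ) = −(-0.10% − 1.960 × 2.60%) = −(-5.1960%) = 5.1960%

5.20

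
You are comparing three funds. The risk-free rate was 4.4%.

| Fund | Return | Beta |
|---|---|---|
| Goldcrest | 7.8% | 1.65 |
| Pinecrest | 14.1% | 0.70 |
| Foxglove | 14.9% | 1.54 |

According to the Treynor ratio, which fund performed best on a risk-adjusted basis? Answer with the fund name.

Pinecrest

Goldcrest: Treynor = (7.8% − 4.4%) / 1.65 = 2.061
Pinecrest: Treynor = (14.1% − 4.4%) / 0.70 = 13.857
Foxglove: Treynor = (14.9% − 4.4%) / 1.54 = 6.818
Highest: Pinecrest (13.857).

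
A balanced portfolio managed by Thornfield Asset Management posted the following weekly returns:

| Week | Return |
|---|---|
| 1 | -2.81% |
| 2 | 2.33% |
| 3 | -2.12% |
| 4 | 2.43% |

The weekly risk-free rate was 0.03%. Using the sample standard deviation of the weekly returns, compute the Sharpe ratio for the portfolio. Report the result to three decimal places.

-0.026

r̄ = (-2.81 + 2.33 − 2.12 + 2.43) / 4 = -0.0425%
Σ(r − r̄)² = (-2.81 − (-0.0425))² + (2.33 − (-0.0425))² + (-2.12 − (-0.0425))² + … = 23.7171
σ = √[23.7171 / 3] = 2.8117%
Sharpe = (r̄ − rf) / σ = (-0.0425 − 0.03) / 2.8117 = -0.0725 / 2.8117 = -0.0258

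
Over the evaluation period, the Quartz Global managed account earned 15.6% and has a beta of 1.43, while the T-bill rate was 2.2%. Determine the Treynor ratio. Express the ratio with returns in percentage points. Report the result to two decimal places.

Treynor = (Rp − Rf) / β = (15.6% − 2.2%) / 1.43 = 13.40 / 1.43 = 9.3706

9.37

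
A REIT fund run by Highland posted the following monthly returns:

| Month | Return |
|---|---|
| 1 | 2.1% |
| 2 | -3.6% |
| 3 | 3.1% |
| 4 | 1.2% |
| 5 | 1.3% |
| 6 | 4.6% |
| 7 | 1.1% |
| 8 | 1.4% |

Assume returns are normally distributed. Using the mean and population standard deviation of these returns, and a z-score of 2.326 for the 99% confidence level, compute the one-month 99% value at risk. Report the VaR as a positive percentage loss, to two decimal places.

3.72

Mean return r̄ = 11.20 / 8 = 1.4000%
Σ(r − r̄)² = 38.7600; population σ = √(38.7600/8) = 2.2011%
VaR = −(r̄ − z·σ) = −(1.4000 − 2.326 × 2.2011) = −(-3.7198) = 3.7198%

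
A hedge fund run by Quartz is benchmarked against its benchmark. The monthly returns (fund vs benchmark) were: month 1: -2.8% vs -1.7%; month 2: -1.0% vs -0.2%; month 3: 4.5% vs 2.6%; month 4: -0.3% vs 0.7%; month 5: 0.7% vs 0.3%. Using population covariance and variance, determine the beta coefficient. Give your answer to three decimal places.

r̄p = 0.2200%,  r̄m = 0.3400%
Cov = Σ(rp − r̄p)(rm − r̄m) / 5 = 3.2572
Var(rm) = Σ(rm − r̄m)² / 5 = 1.9384
β = Cov / Var = 3.2572 / 1.9384 = 1.6804

1.680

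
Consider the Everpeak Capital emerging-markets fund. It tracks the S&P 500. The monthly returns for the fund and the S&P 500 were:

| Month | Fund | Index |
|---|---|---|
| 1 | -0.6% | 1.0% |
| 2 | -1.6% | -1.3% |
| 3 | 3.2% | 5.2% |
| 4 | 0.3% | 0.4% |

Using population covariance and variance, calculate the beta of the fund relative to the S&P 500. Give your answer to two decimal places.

0.72

r̄p = 0.3250%,  r̄m = 1.3250%
Cov = Σ(rp − r̄p)(rm − r̄m) / 4 = 4.1294
Var(rm) = Σ(rm − r̄m)² / 4 = 5.7169
β = Cov / Var = 4.1294 / 5.7169 = 0.7223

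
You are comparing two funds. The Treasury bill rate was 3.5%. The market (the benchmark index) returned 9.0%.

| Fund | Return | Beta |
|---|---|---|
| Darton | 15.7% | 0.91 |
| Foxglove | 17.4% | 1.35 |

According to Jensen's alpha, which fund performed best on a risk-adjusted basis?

Darton

Darton: α = 15.7% − [3.5% + 0.91 × (9.0% − 3.5%)] = 7.195
Foxglove: α = 17.4% − [3.5% + 1.35 × (9.0% − 3.5%)] = 6.475
Highest: Darton (7.195).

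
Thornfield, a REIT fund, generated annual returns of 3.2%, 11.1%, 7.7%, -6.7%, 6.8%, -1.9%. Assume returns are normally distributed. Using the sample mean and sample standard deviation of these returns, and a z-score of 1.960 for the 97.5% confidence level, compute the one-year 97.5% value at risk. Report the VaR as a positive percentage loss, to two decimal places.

r̄ = (3.2 + 11.1 + 7.7 − 6.7 + 6.8 − 1.9) / 6 = 20.20 / 6 = 3.3667%
Sample σ = √[Σ(r − r̄)² / 5] = √[219.4733 / 5] = √43.8947 = 6.6253%
VaR = −(r̄ − z·σ) = −(3.3667 − 1.960 × 6.6253) = −(-9.6189) = 9.6189%

9.62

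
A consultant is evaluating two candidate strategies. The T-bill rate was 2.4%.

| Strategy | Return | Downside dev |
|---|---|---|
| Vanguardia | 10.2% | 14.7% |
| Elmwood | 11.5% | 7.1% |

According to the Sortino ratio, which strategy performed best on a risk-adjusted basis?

Vanguardia: Sortino ratio = (10.2% − 2.4%) / 14.7% = 0.531
Elmwood: Sortino ratio = (11.5% − 2.4%) / 7.1% = 1.282
Highest: Elmwood (1.282).

Elmwood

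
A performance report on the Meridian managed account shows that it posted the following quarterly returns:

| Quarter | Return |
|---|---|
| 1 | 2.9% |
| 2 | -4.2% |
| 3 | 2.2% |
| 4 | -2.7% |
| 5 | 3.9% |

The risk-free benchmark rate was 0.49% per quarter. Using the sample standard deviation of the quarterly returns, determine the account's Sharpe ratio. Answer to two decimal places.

-0.02

r̄ = (2.9 − 4.2 + 2.2 − 2.7 + 3.9) / 5 = 0.4200%
Σ(r − r̄)² = (2.9 − 0.4200)² + (-4.2 − 0.4200)² + (2.2 − 0.4200)² + … = 52.5080
σ = √[52.5080 / 4] = 3.6231%
Sharpe = (r̄ − rf) / σ = (0.4200 − 0.49) / 3.6231 = -0.0700 / 3.6231 = -0.0193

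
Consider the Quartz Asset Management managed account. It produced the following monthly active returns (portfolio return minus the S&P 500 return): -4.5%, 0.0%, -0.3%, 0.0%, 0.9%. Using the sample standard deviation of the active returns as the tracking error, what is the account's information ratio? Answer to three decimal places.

-0.367

r̄ = (-4.5 + 0 − 0.3 + 0 + 0.9) / 5 = -0.7800%
Σ(r − r̄)² = 18.1080; sample σ = √(18.1080/4) = 2.1277%
IR = r̄ / tracking error = -0.7800 / 2.1277 = -0.3666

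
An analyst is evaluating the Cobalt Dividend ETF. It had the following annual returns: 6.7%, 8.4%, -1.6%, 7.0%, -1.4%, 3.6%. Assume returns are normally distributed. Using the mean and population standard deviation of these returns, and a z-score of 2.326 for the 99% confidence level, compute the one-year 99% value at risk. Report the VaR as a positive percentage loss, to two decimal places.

r̄ = (6.7 + 8.4 − 1.6 + 7 − 1.4 + 3.6) / 6 = 22.70 / 6 = 3.7833%
Σ(r − r̄)² = (6.7 − 3.7833)² + (8.4 − 3.7833)² + (-1.6 − 3.7833)² + … = 96.0483
population σ = √(96.0483 / 6) = √16.0081 = 4.0010%
VaR = −(r̄ − z·σ) = −(3.7833 − 2.326 × 4.0010) = −(-5.5230) = 5.5230%

5.52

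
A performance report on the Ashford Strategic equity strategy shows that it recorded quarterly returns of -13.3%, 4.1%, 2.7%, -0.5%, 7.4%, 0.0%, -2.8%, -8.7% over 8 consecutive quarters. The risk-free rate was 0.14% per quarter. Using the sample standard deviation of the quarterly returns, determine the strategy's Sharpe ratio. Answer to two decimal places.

r̄ = (-13.3 + 4.1 + 2.7 − 0.5 + 7.4 + 0 − 2.8 − 8.7) / 8 = -11.10 / 8 = -1.3875%
Σ(r − r̄)² = (-13.3 − (-1.3875))² + (4.1 − (-1.3875))² + (2.7 − (-1.3875))² + … = 324.1288
σ = √[324.1288 / 7] = 6.8047%
Sharpe = (r̄ − rf) / σ = (-1.3875 − 0.14) / 6.8047 = -1.5275 / 6.8047 = -0.2245

-0.22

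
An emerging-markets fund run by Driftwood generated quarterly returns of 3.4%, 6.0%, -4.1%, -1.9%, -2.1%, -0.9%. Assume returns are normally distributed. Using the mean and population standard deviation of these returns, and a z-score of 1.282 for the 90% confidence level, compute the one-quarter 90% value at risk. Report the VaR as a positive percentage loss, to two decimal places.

r̄ = (3.4 + 6 − 4.1 − 1.9 − 2.1 − 0.9) / 6 = 0.40 / 6 = 0.0667%
Σ(r − r̄)² = 73.1733; population σ = √(73.1733/6) = 3.4922%
VaR = −(r̄ − z·σ) = −(0.0667 − 1.282 × 3.4922) = −(-4.4103) = 4.4103%

4.41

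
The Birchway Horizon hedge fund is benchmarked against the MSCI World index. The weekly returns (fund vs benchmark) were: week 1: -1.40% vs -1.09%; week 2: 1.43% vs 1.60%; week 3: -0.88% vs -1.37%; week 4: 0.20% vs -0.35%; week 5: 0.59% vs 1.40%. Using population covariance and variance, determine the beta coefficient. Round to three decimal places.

r̄p = -0.0120%,  r̄m = 0.0380%
Cov = Σ(rp − r̄p)(rm − r̄m) / 5 = 1.1556
Var(rm) = Σ(rm − r̄m)² / 5 = 1.5401
β = Cov / Var = 1.1556 / 1.5401 = 0.7503

0.750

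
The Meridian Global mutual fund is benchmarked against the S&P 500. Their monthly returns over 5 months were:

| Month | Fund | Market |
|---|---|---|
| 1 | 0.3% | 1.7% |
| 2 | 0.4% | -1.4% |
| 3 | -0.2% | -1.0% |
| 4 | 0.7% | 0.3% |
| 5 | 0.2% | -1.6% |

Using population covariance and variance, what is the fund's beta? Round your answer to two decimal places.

r̄p = 0.2800%,  r̄m = -0.4000%
Cov = Σ(rp − r̄p)(rm − r̄m) / 5 = 0.1200
Var(rm) = Σ(rm − r̄m)² / 5 = 1.5400
β = Cov / Var = 0.1200 / 1.5400 = 0.0779

0.08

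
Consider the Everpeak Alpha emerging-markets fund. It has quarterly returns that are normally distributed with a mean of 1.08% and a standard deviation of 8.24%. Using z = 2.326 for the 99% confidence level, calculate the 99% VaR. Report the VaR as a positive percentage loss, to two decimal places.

18.09

VaR (as % loss) = −(μ − z·σ) = −(1.08% − 2.326 × 8.24%) = −(-18.08624%) = 18.08624%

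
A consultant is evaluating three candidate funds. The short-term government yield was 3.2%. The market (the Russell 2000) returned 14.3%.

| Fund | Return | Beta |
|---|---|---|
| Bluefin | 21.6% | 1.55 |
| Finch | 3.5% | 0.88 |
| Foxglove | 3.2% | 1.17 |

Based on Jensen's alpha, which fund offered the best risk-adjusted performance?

Bluefin: α = 21.6% − [3.2% + 1.55 × (14.3% − 3.2%)] = 1.195
Finch: α = 3.5% − [3.2% + 0.88 × (14.3% − 3.2%)] = -9.468
Foxglove: α = 3.2% − [3.2% + 1.17 × (14.3% − 3.2%)] = -12.987
Highest: Bluefin (1.195).

Bluefin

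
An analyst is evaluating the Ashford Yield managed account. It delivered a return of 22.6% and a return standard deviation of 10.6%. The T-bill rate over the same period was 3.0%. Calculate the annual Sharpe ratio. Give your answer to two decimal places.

1.85

Sharpe = (Rp − Rf) / σp = (22.6% − 3.0%) / 10.6% = 19.60% / 10.6% = 1.8491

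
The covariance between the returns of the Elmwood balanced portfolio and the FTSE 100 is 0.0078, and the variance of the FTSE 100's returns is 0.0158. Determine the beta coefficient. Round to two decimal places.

β = Cov(Rp, Rm) / Var(Rm) = 0.0078 / 0.0158 = 0.4937

0.49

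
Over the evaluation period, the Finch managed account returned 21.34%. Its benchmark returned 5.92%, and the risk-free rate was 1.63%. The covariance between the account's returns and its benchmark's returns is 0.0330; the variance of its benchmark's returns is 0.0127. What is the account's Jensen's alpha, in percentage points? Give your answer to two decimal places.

8.56

β = Cov / Var = 0.0330 / 0.0127 = 2.5984
E[R] = Rf + β(Rm − Rf) = 1.63% + 2.5984 × (5.92% − 1.63%) = 12.7771%
α = Rp − E[R] = 21.34% − 12.7771% = 8.5629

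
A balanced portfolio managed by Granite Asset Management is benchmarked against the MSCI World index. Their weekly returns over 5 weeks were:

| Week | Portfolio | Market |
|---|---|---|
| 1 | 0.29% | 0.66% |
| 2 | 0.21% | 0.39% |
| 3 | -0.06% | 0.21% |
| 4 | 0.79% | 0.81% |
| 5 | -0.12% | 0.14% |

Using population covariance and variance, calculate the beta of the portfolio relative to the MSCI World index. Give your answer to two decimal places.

r̄p = 0.2220%,  r̄m = 0.4420%
Cov = Σ(rp − r̄p)(rm − r̄m) / 5 = 0.0786
Var(rm) = Σ(rm − r̄m)² / 5 = 0.0661
β = Cov / Var = 0.0786 / 0.0661 = 1.1891

1.19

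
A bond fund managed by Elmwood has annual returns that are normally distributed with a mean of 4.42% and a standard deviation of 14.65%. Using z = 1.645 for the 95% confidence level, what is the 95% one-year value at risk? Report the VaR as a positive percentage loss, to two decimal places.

VaR (as % loss) = −(μ − z·σ) = −(4.42% − 1.645 × 14.65%) = −(-19.67925%) = 19.67925%

19.68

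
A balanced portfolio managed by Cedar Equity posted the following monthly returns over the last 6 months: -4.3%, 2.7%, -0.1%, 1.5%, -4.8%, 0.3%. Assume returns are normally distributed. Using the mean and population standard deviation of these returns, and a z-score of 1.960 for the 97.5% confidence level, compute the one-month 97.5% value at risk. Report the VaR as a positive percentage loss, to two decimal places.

Mean return r̄ = -4.70 / 6 = -0.7833%
Population σ = √[Σ(r − r̄)² / 6] = √[47.4883 / 6] = √7.9147 = 2.8133%
VaR = −(r̄ − z·σ) = −(-0.7833 − 1.960 × 2.8133) = −(-6.2974) = 6.2974%

6.30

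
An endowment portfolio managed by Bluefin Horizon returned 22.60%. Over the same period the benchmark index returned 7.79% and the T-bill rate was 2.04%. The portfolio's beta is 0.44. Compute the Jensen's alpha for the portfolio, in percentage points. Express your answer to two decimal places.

18.03

CAPM expected return = Rf + β(Rm − Rf) = 2.04% + 0.44 × (7.79% − 2.04%) = 2.04 + 0.44 × 5.75 = 4.5700%
Jensen's α = Rp − E[R] = 22.60% − 4.5700% = 18.0300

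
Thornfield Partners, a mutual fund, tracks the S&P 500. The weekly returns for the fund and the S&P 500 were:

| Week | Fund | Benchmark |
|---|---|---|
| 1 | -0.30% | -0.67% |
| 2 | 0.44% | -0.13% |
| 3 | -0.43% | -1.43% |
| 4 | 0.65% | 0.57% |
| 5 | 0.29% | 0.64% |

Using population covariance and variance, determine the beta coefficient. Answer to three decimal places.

r̄p = 0.1300%,  r̄m = -0.2040%
Cov = Σ(rp − r̄p)(rm − r̄m) / 5 = 0.2895
Var(rm) = Σ(rm − r̄m)² / 5 = 0.6074
β = Cov / Var = 0.2895 / 0.6074 = 0.4766

0.477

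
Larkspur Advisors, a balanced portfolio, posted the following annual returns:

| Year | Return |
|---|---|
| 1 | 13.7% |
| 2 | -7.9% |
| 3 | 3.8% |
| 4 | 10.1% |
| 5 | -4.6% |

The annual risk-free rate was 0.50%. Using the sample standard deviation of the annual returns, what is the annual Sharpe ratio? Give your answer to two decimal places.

0.27

r̄ = (13.7 − 7.9 + 3.8 + 10.1 − 4.6) / 5 = 15.10 / 5 = 3.0200%
Sample σ = √[Σ(r − r̄)² / 4] = √[342.1080 / 4] = √85.5270 = 9.2481%
Sharpe = (r̄ − rf) / σ = (3.0200 − 0.5) / 9.2481 = 2.5200 / 9.2481 = 0.2725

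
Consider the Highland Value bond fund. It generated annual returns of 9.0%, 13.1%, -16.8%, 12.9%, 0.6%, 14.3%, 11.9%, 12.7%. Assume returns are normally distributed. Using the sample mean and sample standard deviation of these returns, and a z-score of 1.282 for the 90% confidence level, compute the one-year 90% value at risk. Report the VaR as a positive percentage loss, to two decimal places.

6.43

μ = (9 + 13.1 − 16.8 + 12.9 + 0.6 + 14.3 + 11.9 + 12.7) / 8 = 7.2125%
Σ(r − μ)² = 792.8488; sample σ = √(792.8488/7) = 10.6426%
VaR = −(μ − z·σ) = −(7.2125 − 1.282 × 10.6426) = −(-6.4313) = 6.4313%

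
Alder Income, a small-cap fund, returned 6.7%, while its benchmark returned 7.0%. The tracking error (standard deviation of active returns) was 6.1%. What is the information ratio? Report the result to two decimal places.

-0.05

IR = (Rp − Rb) / TE = (6.7% − 7.0%) / 6.1% = -0.30% / 6.1% = -0.0492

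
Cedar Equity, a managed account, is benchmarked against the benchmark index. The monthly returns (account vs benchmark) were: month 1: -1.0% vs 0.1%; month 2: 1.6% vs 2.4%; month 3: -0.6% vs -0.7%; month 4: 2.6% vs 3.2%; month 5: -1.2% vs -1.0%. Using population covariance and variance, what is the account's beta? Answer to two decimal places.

r̄p = 0.2800%,  r̄m = 0.8000%
Cov = Σ(rp − r̄p)(rm − r̄m) / 5 = 2.5120
Var(rm) = Σ(rm − r̄m)² / 5 = 2.8600
β = Cov / Var = 2.5120 / 2.8600 = 0.8783

0.88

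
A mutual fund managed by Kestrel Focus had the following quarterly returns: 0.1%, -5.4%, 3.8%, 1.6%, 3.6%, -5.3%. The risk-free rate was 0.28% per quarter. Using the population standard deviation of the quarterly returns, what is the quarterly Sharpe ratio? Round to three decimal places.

r̄ = (0.1 − 5.4 + 3.8 + 1.6 + 3.6 − 5.3) / 6 = -0.2667%
Σ(r − r̄)² = 86.7933; population σ = √(86.7933/6) = 3.8034%
Sharpe = (r̄ − rf) / σ = (-0.2667 − 0.28) / 3.8034 = -0.5467 / 3.8034 = -0.1437

-0.144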